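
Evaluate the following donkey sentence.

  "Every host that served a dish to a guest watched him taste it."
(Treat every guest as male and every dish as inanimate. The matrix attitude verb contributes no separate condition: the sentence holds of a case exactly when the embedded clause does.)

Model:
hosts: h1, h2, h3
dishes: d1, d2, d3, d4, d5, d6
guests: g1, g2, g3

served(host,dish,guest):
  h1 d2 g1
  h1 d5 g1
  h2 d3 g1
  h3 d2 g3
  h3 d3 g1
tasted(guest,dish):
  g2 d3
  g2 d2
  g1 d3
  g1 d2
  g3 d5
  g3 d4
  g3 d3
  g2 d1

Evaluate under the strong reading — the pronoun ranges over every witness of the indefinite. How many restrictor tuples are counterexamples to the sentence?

"him" takes "a guest" as antecedent and "it" takes "a dish"; both are donkey pronouns co-varying with the restrictor.
Strong reading: for every (h,d,g) with served(h,d,g), tasted(g,d).
Restrictor triples: (h1,d2,g1)→tasted(g1,d2) ✓  (h1,d5,g1)→tasted(g1,d5) ✗  (h2,d3,g1)→tasted(g1,d3) ✓  (h3,d2,g3)→tasted(g3,d2) ✗  (h3,d3,g1)→tasted(g1,d3) ✓
Counterexamples (restrictor triples failing the scope): 2.

2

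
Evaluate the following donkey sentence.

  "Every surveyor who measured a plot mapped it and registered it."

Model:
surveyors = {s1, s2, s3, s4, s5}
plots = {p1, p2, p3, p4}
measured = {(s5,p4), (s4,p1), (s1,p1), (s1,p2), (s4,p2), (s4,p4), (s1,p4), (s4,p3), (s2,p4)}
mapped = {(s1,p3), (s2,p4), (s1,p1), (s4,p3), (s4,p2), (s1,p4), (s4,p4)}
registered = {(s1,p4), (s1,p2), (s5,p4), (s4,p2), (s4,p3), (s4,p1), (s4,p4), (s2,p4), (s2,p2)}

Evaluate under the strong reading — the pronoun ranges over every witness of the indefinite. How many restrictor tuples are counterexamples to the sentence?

4

"it" takes "a plot" as antecedent — a donkey pronoun bound across the clause boundary.
Strong reading: for every (s,p) with measured(s,p), mapped(s,p) ∧ registered(s,p).
Restrictor pairs: (s1,p1) ✗  (s1,p2) ✗  (s1,p4) ✓  (s2,p4) ✓  (s4,p1) ✗  (s4,p2) ✓  (s4,p3) ✓  (s4,p4) ✓  (s5,p4) ✗
Counterexamples (restrictor pairs failing the scope): 4.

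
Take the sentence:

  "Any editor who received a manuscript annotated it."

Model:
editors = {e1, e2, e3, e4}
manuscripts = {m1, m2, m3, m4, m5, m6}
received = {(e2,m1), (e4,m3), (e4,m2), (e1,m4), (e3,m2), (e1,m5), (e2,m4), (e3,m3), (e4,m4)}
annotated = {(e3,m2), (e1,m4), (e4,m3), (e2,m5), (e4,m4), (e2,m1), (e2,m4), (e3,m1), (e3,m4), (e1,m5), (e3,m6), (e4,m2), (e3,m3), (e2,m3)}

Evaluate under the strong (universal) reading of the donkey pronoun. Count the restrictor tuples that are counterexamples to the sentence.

"it" takes "a manuscript" as antecedent — a donkey pronoun bound across the clause boundary.
Strong reading: for every (e,m) with received(e,m), annotated(e,m).
Restrictor pairs: (e1,m4) ✓  (e1,m5) ✓  (e2,m1) ✓  (e2,m4) ✓  (e3,m2) ✓  (e3,m3) ✓  (e4,m2) ✓  (e4,m3) ✓  (e4,m4) ✓
Counterexamples (restrictor pairs failing the scope): 0.

0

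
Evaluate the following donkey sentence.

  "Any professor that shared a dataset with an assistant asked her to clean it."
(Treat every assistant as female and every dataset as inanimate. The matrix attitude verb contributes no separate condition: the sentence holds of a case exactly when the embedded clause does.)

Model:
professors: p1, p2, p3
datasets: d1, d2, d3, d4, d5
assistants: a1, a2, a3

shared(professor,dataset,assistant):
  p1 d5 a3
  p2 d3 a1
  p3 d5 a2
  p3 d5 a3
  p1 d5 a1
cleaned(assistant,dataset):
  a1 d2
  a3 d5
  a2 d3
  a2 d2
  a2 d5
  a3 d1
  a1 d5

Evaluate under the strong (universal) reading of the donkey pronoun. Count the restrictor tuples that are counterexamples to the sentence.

"her" takes "an assistant" as antecedent and "it" takes "a dataset"; both are donkey pronouns co-varying with the restrictor.
Strong reading: for every (p,d,a) with shared(p,d,a), cleaned(a,d).
Restrictor triples: (p1,d5,a1)→cleaned(a1,d5) ✓  (p1,d5,a3)→cleaned(a3,d5) ✓  (p2,d3,a1)→cleaned(a1,d3) ✗  (p3,d5,a2)→cleaned(a2,d5) ✓  (p3,d5,a3)→cleaned(a3,d5) ✓
Counterexamples (restrictor triples failing the scope): 1.

1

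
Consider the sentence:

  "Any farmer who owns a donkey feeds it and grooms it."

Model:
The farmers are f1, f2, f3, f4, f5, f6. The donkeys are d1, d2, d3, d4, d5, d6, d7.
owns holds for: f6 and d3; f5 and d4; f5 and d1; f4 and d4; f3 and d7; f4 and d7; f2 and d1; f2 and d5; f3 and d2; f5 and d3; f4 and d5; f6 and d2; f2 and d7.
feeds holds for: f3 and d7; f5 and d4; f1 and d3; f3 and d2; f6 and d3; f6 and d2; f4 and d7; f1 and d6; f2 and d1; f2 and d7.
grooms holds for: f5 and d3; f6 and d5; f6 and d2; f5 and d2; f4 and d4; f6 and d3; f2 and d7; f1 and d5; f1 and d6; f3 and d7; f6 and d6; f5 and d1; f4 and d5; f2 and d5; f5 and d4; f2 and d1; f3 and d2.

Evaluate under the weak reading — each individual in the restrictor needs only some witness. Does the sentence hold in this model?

False

"it" takes "a donkey" as antecedent — a donkey pronoun bound across the clause boundary.
Weak reading: every farmer f with some owns-donkey has at least one owns-donkey d such that feeds(f,d) ∧ grooms(f,d).
Per farmer: f2:✓  f3:✓  f4:✗  f5:✓  f6:✓
f4 has no witness among its owns-donkeys.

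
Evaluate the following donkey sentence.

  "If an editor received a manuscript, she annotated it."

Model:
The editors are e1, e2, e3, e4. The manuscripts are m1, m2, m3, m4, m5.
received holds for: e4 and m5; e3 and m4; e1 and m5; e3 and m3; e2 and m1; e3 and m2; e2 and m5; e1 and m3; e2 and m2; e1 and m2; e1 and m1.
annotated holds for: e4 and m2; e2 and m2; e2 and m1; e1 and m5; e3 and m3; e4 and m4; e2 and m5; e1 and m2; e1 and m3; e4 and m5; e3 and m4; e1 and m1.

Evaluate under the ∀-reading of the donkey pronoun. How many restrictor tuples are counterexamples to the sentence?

"it" takes "a manuscript" as antecedent — a donkey pronoun bound across the clause boundary.
Strong reading: for every (e,m) with received(e,m), annotated(e,m).
Restrictor pairs: (e1,m1) ✓  (e1,m2) ✓  (e1,m3) ✓  (e1,m5) ✓  (e2,m1) ✓  (e2,m2) ✓  (e2,m5) ✓  (e3,m2) ✗  (e3,m3) ✓  (e3,m4) ✓  (e4,m5) ✓
Counterexamples (restrictor pairs failing the scope): 1.

1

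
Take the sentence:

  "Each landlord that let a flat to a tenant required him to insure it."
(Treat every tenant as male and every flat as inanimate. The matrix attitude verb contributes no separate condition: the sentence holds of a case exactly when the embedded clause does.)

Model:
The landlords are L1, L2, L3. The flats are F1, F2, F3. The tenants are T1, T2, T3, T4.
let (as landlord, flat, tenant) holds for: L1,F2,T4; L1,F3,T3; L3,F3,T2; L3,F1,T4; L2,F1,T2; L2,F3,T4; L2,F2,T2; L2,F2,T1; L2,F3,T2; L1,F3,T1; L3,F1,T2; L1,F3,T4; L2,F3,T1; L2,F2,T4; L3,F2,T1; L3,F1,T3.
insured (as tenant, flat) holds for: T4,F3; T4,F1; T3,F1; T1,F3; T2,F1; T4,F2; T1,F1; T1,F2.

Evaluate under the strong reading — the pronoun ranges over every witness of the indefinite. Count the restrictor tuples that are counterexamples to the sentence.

"him" takes "a tenant" as antecedent and "it" takes "a flat"; both are donkey pronouns co-varying with the restrictor.
Strong reading: for every (l,f,t) with let(l,f,t), insured(t,f).
Restrictor triples: (L1,F2,T4)→insured(T4,F2) ✓  (L1,F3,T1)→insured(T1,F3) ✓  (L1,F3,T3)→insured(T3,F3) ✗  (L1,F3,T4)→insured(T4,F3) ✓  (L2,F1,T2)→insured(T2,F1) ✓  (L2,F2,T1)→insured(T1,F2) ✓  (L2,F2,T2)→insured(T2,F2) ✗  (L2,F2,T4)→insured(T4,F2) ✓  (L2,F3,T1)→insured(T1,F3) ✓  (L2,F3,T2)→insured(T2,F3) ✗  (L2,F3,T4)→insured(T4,F3) ✓  (L3,F1,T2)→insured(T2,F1) ✓  (L3,F1,T3)→insured(T3,F1) ✓  (L3,F1,T4)→insured(T4,F1) ✓  (L3,F2,T1)→insured(T1,F2) ✓  (L3,F3,T2)→insured(T2,F3) ✗
Counterexamples (restrictor triples failing the scope): 4.

4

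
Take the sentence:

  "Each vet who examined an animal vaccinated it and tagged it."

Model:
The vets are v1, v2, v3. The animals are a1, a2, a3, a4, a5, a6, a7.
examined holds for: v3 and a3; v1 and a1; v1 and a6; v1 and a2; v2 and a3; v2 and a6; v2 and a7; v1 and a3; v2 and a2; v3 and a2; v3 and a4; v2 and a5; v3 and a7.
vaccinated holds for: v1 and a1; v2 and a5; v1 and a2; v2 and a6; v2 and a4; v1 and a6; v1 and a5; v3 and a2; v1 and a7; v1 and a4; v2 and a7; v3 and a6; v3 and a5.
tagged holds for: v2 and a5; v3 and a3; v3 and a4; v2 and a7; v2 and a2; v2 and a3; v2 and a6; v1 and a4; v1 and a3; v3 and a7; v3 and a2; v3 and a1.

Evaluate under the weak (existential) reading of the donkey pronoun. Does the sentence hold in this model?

False

"it" takes "an animal" as antecedent — a donkey pronoun bound across the clause boundary.
Weak reading: every vet v with some examined-animal has at least one examined-animal a such that vaccinated(v,a) ∧ tagged(v,a).
Per vet: v1:✗  v2:✓  v3:✓
v1 has no witness among its examined-animals.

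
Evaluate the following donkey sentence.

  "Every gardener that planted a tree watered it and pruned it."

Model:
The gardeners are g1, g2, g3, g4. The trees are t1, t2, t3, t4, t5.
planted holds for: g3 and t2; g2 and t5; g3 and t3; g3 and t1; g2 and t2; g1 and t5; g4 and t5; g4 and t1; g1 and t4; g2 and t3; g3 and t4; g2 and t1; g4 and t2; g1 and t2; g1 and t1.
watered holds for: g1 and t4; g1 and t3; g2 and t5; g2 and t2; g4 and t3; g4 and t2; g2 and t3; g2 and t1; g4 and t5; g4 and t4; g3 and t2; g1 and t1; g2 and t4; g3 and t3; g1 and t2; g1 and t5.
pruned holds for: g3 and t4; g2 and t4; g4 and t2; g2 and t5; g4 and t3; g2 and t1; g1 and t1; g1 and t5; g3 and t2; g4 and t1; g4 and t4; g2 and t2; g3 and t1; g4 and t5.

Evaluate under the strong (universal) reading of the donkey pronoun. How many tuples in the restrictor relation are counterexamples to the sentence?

"it" takes "a tree" as antecedent — a donkey pronoun bound across the clause boundary.
Strong reading: for every (g,t) with planted(g,t), watered(g,t) ∧ pruned(g,t).
Restrictor pairs: (g1,t1) ✓  (g1,t2) ✗  (g1,t4) ✗  (g1,t5) ✓  (g2,t1) ✓  (g2,t2) ✓  (g2,t3) ✗  (g2,t5) ✓  (g3,t1) ✗  (g3,t2) ✓  (g3,t3) ✗  (g3,t4) ✗  (g4,t1) ✗  (g4,t2) ✓  (g4,t5) ✓
Counterexamples (restrictor pairs failing the scope): 7.

7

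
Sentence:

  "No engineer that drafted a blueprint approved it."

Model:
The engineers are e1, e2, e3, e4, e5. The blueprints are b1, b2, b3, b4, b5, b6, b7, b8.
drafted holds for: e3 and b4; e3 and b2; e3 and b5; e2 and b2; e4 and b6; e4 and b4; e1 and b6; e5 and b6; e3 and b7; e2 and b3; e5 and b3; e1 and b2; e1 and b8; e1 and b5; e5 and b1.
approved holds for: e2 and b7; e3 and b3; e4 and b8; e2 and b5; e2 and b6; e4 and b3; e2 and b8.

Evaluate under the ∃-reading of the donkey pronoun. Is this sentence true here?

True

"it" takes "a blueprint" as antecedent — a donkey pronoun bound across the clause boundary.
Truth condition: for no (e,b) with drafted(e,b) does approved(e,b) hold.
Restrictor pairs — does the scope hold? (e1,b2):fails  (e1,b5):fails  (e1,b6):fails  (e1,b8):fails  (e2,b2):fails  (e2,b3):fails  (e3,b2):fails  (e3,b4):fails  (e3,b5):fails  (e3,b7):fails  (e4,b4):fails  (e4,b6):fails  (e5,b1):fails  (e5,b3):fails  (e5,b6):fails
Scope holds for no restrictor pair, so the sentence is true.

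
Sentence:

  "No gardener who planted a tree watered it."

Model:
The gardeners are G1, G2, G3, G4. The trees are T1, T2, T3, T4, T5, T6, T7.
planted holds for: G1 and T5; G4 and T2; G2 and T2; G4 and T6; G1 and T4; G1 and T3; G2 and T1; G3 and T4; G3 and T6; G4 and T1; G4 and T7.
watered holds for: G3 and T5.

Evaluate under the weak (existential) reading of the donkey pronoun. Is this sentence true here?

"it" takes "a tree" as antecedent — a donkey pronoun bound across the clause boundary.
Truth condition: for no (g,t) with planted(g,t) does watered(g,t) hold.
Restrictor pairs — does the scope hold? (G1,T3):fails  (G1,T4):fails  (G1,T5):fails  (G2,T1):fails  (G2,T2):fails  (G3,T4):fails  (G3,T6):fails  (G4,T1):fails  (G4,T2):fails  (G4,T6):fails  (G4,T7):fails
Scope holds for no restrictor pair, so the sentence is true.

True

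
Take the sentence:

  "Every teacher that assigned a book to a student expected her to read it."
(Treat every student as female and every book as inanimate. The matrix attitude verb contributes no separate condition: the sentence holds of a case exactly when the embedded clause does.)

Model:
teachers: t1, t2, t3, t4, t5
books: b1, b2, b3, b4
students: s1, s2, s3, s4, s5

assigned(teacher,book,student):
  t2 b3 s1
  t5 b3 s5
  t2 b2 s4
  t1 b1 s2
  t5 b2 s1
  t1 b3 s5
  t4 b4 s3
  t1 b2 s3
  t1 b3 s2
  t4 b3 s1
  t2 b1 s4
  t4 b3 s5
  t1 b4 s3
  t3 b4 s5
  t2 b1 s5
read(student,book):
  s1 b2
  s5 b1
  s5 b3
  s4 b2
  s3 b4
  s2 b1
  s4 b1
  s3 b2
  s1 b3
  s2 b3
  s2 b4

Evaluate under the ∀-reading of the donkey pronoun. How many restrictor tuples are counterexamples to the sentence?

1

"her" takes "a student" as antecedent and "it" takes "a book"; both are donkey pronouns co-varying with the restrictor.
Strong reading: for every (t,b,s) with assigned(t,b,s), read(s,b).
Restrictor triples: (t1,b1,s2)→read(s2,b1) ✓  (t1,b2,s3)→read(s3,b2) ✓  (t1,b3,s2)→read(s2,b3) ✓  (t1,b3,s5)→read(s5,b3) ✓  (t1,b4,s3)→read(s3,b4) ✓  (t2,b1,s4)→read(s4,b1) ✓  (t2,b1,s5)→read(s5,b1) ✓  (t2,b2,s4)→read(s4,b2) ✓  (t2,b3,s1)→read(s1,b3) ✓  (t3,b4,s5)→read(s5,b4) ✗  (t4,b3,s1)→read(s1,b3) ✓  (t4,b3,s5)→read(s5,b3) ✓  (t4,b4,s3)→read(s3,b4) ✓  (t5,b2,s1)→read(s1,b2) ✓  (t5,b3,s5)→read(s5,b3) ✓
Counterexamples (restrictor triples failing the scope): 1.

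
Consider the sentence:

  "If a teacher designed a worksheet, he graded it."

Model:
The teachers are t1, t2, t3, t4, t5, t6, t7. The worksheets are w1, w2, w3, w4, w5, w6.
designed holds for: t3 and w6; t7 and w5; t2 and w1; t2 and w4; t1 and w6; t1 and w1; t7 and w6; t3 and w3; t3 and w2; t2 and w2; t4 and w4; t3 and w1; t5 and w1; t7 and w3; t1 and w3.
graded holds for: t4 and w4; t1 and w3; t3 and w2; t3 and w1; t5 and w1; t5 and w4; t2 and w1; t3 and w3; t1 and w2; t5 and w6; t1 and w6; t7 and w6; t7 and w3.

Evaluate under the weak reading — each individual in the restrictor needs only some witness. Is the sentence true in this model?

"it" takes "a worksheet" as antecedent — a donkey pronoun bound across the clause boundary.
Weak reading: every teacher t with some designed-worksheet has at least one designed-worksheet w such that graded(t,w).
Per teacher: t1:✓  t2:✓  t3:✓  t4:✓  t5:✓  t7:✓
Every teacher in the restrictor has a witness.

True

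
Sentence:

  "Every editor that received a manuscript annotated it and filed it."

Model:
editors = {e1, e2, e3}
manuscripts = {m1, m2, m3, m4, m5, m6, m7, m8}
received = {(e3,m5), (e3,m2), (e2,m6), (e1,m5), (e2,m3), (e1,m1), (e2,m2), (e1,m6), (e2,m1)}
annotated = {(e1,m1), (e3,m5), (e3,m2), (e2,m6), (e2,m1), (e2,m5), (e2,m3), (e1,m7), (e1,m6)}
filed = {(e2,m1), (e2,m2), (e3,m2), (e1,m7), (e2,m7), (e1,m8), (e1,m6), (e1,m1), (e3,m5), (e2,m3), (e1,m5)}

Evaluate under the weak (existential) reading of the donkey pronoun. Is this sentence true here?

"it" takes "a manuscript" as antecedent — a donkey pronoun bound across the clause boundary.
Weak reading: every editor e with some received-manuscript has at least one received-manuscript m such that annotated(e,m) ∧ filed(e,m).
Per editor: e1:✓  e2:✓  e3:✓
Every editor in the restrictor has a witness.

True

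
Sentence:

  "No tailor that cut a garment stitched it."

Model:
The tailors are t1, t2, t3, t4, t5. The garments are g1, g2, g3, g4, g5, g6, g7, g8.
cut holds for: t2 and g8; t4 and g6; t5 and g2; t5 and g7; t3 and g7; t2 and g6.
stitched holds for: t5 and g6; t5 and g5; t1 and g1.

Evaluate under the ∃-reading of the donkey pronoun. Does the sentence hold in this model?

"it" takes "a garment" as antecedent — a donkey pronoun bound across the clause boundary.
Truth condition: for no (t,g) with cut(t,g) does stitched(t,g) hold.
Restrictor pairs — does the scope hold? (t2,g6):fails  (t2,g8):fails  (t3,g7):fails  (t4,g6):fails  (t5,g2):fails  (t5,g7):fails
Scope holds for no restrictor pair, so the sentence is true.

True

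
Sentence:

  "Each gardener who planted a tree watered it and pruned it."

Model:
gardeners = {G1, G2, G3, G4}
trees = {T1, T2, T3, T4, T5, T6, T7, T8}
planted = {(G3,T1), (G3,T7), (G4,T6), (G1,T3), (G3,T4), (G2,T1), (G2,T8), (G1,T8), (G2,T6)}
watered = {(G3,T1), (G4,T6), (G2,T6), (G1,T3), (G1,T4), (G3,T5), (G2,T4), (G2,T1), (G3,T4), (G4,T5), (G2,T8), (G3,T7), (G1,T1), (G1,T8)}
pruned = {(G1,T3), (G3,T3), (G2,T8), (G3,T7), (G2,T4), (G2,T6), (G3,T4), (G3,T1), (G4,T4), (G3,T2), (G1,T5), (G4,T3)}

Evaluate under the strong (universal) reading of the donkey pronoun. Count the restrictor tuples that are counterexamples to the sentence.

3

"it" takes "a tree" as antecedent — a donkey pronoun bound across the clause boundary.
Strong reading: for every (g,t) with planted(g,t), watered(g,t) ∧ pruned(g,t).
Restrictor pairs: (G1,T3) ✓  (G1,T8) ✗  (G2,T1) ✗  (G2,T6) ✓  (G2,T8) ✓  (G3,T1) ✓  (G3,T4) ✓  (G3,T7) ✓  (G4,T6) ✗
Counterexamples (restrictor pairs failing the scope): 3.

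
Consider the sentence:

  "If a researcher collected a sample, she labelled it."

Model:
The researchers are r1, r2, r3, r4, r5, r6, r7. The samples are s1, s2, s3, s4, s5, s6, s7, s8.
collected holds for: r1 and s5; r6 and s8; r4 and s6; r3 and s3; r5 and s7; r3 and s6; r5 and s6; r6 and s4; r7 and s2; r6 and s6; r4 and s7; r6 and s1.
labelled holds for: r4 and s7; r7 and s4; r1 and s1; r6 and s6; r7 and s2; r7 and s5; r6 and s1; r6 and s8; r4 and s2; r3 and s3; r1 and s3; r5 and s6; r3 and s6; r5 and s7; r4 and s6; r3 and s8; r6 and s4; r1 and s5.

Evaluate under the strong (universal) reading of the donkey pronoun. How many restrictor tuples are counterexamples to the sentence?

"it" takes "a sample" as antecedent — a donkey pronoun bound across the clause boundary.
Strong reading: for every (r,s) with collected(r,s), labelled(r,s).
Restrictor pairs: (r1,s5) ✓  (r3,s3) ✓  (r3,s6) ✓  (r4,s6) ✓  (r4,s7) ✓  (r5,s6) ✓  (r5,s7) ✓  (r6,s1) ✓  (r6,s4) ✓  (r6,s6) ✓  (r6,s8) ✓  (r7,s2) ✓
Counterexamples (restrictor pairs failing the scope): 0.

0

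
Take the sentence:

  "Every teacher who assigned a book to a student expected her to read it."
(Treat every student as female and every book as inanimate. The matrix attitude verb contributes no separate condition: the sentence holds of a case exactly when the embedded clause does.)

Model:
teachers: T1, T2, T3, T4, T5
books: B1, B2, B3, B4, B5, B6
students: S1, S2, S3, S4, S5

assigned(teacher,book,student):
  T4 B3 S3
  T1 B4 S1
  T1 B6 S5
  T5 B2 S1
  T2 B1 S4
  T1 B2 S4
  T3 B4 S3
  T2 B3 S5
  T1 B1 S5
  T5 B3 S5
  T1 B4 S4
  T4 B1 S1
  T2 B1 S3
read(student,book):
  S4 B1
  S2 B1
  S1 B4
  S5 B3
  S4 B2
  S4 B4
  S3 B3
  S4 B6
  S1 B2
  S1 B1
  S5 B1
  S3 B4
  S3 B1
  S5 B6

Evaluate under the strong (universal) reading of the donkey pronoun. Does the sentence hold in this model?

"her" takes "a student" as antecedent and "it" takes "a book"; both are donkey pronouns co-varying with the restrictor.
Strong reading: for every (t,b,s) with assigned(t,b,s), read(s,b).
Restrictor triples: (T1,B1,S5)→read(S5,B1) ✓  (T1,B2,S4)→read(S4,B2) ✓  (T1,B4,S1)→read(S1,B4) ✓  (T1,B4,S4)→read(S4,B4) ✓  (T1,B6,S5)→read(S5,B6) ✓  (T2,B1,S3)→read(S3,B1) ✓  (T2,B1,S4)→read(S4,B1) ✓  (T2,B3,S5)→read(S5,B3) ✓  (T3,B4,S3)→read(S3,B4) ✓  (T4,B1,S1)→read(S1,B1) ✓  (T4,B3,S3)→read(S3,B3) ✓  (T5,B2,S1)→read(S1,B2) ✓  (T5,B3,S5)→read(S5,B3) ✓
Every restrictor triple satisfies the scope.

True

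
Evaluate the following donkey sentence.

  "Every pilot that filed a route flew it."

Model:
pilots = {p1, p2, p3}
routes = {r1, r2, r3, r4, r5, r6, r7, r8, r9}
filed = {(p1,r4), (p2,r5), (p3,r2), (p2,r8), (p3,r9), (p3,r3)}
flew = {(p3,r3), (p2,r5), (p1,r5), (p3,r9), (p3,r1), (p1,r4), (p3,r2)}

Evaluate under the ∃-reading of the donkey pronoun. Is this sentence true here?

"it" takes "a route" as antecedent — a donkey pronoun bound across the clause boundary.
Weak reading: every pilot p with some filed-route has at least one filed-route r such that flew(p,r).
Per pilot: p1:✓  p2:✓  p3:✓
Every pilot in the restrictor has a witness.

True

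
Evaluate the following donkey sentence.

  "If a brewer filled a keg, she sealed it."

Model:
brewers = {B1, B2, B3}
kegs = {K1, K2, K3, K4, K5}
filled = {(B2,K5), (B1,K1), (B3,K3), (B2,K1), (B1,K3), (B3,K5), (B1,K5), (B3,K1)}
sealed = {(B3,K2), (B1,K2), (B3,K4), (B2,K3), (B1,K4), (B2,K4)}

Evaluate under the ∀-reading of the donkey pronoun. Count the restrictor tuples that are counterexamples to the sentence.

8

"it" takes "a keg" as antecedent — a donkey pronoun bound across the clause boundary.
Strong reading: for every (b,k) with filled(b,k), sealed(b,k).
Restrictor pairs: (B1,K1) ✗  (B1,K3) ✗  (B1,K5) ✗  (B2,K1) ✗  (B2,K5) ✗  (B3,K1) ✗  (B3,K3) ✗  (B3,K5) ✗
Counterexamples (restrictor pairs failing the scope): 8.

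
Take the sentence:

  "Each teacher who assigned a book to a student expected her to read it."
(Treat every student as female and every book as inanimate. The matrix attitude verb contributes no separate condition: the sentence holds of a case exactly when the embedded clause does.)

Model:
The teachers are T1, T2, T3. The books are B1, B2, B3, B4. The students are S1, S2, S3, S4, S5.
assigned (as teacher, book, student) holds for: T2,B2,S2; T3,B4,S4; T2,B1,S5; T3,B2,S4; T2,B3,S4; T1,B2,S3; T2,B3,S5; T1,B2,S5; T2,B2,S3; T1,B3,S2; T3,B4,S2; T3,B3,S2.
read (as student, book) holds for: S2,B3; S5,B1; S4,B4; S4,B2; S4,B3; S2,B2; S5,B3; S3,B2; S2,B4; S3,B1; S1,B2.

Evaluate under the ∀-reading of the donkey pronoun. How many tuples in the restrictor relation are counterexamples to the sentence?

1

"her" takes "a student" as antecedent and "it" takes "a book"; both are donkey pronouns co-varying with the restrictor.
Strong reading: for every (t,b,s) with assigned(t,b,s), read(s,b).
Restrictor triples: (T1,B2,S3)→read(S3,B2) ✓  (T1,B2,S5)→read(S5,B2) ✗  (T1,B3,S2)→read(S2,B3) ✓  (T2,B1,S5)→read(S5,B1) ✓  (T2,B2,S2)→read(S2,B2) ✓  (T2,B2,S3)→read(S3,B2) ✓  (T2,B3,S4)→read(S4,B3) ✓  (T2,B3,S5)→read(S5,B3) ✓  (T3,B2,S4)→read(S4,B2) ✓  (T3,B3,S2)→read(S2,B3) ✓  (T3,B4,S2)→read(S2,B4) ✓  (T3,B4,S4)→read(S4,B4) ✓
Counterexamples (restrictor triples failing the scope): 1.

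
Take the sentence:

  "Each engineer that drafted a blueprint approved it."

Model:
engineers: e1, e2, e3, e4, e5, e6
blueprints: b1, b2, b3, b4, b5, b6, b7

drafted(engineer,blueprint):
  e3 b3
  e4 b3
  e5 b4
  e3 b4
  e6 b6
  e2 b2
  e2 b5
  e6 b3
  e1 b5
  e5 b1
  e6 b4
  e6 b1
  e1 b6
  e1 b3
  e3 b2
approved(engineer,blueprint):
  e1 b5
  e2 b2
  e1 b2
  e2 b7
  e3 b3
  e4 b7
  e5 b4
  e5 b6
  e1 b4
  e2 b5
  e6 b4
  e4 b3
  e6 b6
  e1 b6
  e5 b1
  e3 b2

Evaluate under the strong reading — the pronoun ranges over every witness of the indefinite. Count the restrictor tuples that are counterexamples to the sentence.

"it" takes "a blueprint" as antecedent — a donkey pronoun bound across the clause boundary.
Strong reading: for every (e,b) with drafted(e,b), approved(e,b).
Restrictor pairs: (e1,b3) ✗  (e1,b5) ✓  (e1,b6) ✓  (e2,b2) ✓  (e2,b5) ✓  (e3,b2) ✓  (e3,b3) ✓  (e3,b4) ✗  (e4,b3) ✓  (e5,b1) ✓  (e5,b4) ✓  (e6,b1) ✗  (e6,b3) ✗  (e6,b4) ✓  (e6,b6) ✓
Counterexamples (restrictor pairs failing the scope): 4.

4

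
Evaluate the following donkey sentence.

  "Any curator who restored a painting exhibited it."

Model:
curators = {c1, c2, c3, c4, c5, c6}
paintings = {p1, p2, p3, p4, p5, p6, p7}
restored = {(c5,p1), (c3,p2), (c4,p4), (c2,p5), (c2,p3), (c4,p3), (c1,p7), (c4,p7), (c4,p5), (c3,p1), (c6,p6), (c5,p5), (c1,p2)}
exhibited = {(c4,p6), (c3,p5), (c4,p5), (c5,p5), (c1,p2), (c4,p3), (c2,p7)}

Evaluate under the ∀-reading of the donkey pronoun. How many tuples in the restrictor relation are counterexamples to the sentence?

"it" takes "a painting" as antecedent — a donkey pronoun bound across the clause boundary.
Strong reading: for every (c,p) with restored(c,p), exhibited(c,p).
Restrictor pairs: (c1,p2) ✓  (c1,p7) ✗  (c2,p3) ✗  (c2,p5) ✗  (c3,p1) ✗  (c3,p2) ✗  (c4,p3) ✓  (c4,p4) ✗  (c4,p5) ✓  (c4,p7) ✗  (c5,p1) ✗  (c5,p5) ✓  (c6,p6) ✗
Counterexamples (restrictor pairs failing the scope): 9.

9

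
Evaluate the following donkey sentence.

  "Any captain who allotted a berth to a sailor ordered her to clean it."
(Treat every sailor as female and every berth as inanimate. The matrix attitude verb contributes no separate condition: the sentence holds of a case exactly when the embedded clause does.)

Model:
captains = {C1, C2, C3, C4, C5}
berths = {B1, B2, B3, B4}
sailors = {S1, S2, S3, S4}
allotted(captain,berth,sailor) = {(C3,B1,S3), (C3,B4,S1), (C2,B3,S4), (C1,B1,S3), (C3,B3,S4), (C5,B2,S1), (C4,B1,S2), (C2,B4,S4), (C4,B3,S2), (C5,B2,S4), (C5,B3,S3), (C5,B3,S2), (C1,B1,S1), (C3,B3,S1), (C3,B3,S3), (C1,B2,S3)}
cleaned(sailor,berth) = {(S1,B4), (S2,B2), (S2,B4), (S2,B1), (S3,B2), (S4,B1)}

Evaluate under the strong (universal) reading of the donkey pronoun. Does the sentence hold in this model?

False

"her" takes "a sailor" as antecedent and "it" takes "a berth"; both are donkey pronouns co-varying with the restrictor.
Strong reading: for every (c,b,s) with allotted(c,b,s), cleaned(s,b).
Restrictor triples: (C1,B1,S1)→cleaned(S1,B1) ✗  (C1,B1,S3)→cleaned(S3,B1) ✗  (C1,B2,S3)→cleaned(S3,B2) ✓  (C2,B3,S4)→cleaned(S4,B3) ✗  (C2,B4,S4)→cleaned(S4,B4) ✗  (C3,B1,S3)→cleaned(S3,B1) ✗  (C3,B3,S1)→cleaned(S1,B3) ✗  (C3,B3,S3)→cleaned(S3,B3) ✗  (C3,B3,S4)→cleaned(S4,B3) ✗  (C3,B4,S1)→cleaned(S1,B4) ✓  (C4,B1,S2)→cleaned(S2,B1) ✓  (C4,B3,S2)→cleaned(S2,B3) ✗  (C5,B2,S1)→cleaned(S1,B2) ✗  (C5,B2,S4)→cleaned(S4,B2) ✗  (C5,B3,S2)→cleaned(S2,B3) ✗  (C5,B3,S3)→cleaned(S3,B3) ✗
Counterexample: (C1,B1,S1) — cleaned(S1,B1) does not hold.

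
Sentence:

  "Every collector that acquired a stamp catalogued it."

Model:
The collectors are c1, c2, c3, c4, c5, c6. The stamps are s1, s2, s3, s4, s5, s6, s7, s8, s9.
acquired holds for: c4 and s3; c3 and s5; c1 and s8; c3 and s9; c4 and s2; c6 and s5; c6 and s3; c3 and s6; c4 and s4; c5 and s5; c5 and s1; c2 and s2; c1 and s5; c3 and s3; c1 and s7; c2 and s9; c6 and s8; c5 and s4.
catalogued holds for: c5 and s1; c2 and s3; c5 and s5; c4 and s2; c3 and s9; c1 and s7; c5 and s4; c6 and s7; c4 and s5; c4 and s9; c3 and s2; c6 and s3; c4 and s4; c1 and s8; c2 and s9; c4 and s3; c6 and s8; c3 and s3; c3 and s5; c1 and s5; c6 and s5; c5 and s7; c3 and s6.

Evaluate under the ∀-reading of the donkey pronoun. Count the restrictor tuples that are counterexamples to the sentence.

"it" takes "a stamp" as antecedent — a donkey pronoun bound across the clause boundary.
Strong reading: for every (c,s) with acquired(c,s), catalogued(c,s).
Restrictor pairs: (c1,s5) ✓  (c1,s7) ✓  (c1,s8) ✓  (c2,s2) ✗  (c2,s9) ✓  (c3,s3) ✓  (c3,s5) ✓  (c3,s6) ✓  (c3,s9) ✓  (c4,s2) ✓  (c4,s3) ✓  (c4,s4) ✓  (c5,s1) ✓  (c5,s4) ✓  (c5,s5) ✓  (c6,s3) ✓  (c6,s5) ✓  (c6,s8) ✓
Counterexamples (restrictor pairs failing the scope): 1.

1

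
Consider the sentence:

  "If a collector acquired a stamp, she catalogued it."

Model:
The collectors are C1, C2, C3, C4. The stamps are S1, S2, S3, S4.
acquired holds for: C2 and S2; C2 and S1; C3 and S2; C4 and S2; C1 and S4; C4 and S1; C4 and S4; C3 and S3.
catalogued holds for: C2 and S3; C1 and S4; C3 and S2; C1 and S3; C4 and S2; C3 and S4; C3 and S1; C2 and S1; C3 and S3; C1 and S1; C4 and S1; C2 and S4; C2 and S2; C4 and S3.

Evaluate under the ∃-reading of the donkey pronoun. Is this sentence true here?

"it" takes "a stamp" as antecedent — a donkey pronoun bound across the clause boundary.
Weak reading: every collector c with some acquired-stamp has at least one acquired-stamp s such that catalogued(c,s).
Per collector: C1:✓  C2:✓  C3:✓  C4:✓
Every collector in the restrictor has a witness.

True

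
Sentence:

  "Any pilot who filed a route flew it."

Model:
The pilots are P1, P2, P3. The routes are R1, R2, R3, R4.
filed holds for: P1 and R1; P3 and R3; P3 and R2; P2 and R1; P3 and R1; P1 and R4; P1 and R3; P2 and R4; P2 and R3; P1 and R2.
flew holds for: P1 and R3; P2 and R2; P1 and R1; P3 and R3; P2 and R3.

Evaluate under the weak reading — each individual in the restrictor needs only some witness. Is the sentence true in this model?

"it" takes "a route" as antecedent — a donkey pronoun bound across the clause boundary.
Weak reading: every pilot p with some filed-route has at least one filed-route r such that flew(p,r).
Per pilot: P1:✓  P2:✓  P3:✓
Every pilot in the restrictor has a witness.

True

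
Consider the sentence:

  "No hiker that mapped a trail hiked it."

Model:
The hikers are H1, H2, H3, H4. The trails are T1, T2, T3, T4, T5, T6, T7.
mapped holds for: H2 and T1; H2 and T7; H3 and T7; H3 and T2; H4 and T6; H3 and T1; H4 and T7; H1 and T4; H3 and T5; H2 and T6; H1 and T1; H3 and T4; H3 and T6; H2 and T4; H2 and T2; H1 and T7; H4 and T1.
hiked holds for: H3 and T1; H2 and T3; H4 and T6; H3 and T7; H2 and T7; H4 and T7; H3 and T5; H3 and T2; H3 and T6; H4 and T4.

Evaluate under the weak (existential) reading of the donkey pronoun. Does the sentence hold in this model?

"it" takes "a trail" as antecedent — a donkey pronoun bound across the clause boundary.
Truth condition: for no (h,t) with mapped(h,t) does hiked(h,t) hold.
Restrictor pairs — does the scope hold? (H1,T1):fails  (H1,T4):fails  (H1,T7):fails  (H2,T1):fails  (H2,T2):fails  (H2,T4):fails  (H2,T6):fails  (H2,T7):holds  (H3,T1):holds  (H3,T2):holds  (H3,T4):fails  (H3,T5):holds  (H3,T6):holds  (H3,T7):holds  (H4,T1):fails  (H4,T6):holds  (H4,T7):holds
Scope holds for 8 pair(s), so the sentence is false.

False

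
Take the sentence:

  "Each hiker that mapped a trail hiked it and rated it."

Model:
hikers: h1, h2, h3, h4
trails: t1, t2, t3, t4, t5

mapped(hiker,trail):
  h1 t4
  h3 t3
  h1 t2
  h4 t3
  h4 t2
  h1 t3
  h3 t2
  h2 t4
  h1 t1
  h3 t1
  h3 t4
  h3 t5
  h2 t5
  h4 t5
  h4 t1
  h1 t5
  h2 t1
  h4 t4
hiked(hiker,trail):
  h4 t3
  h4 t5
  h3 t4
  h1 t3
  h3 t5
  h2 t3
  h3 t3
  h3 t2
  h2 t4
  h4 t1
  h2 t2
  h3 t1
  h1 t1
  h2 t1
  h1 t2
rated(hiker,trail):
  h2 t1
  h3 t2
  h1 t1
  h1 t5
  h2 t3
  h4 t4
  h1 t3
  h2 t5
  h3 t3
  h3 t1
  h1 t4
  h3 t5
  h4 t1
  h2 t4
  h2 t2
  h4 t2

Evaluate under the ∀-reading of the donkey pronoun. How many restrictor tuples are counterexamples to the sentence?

9

"it" takes "a trail" as antecedent — a donkey pronoun bound across the clause boundary.
Strong reading: for every (h,t) with mapped(h,t), hiked(h,t) ∧ rated(h,t).
Restrictor pairs: (h1,t1) ✓  (h1,t2) ✗  (h1,t3) ✓  (h1,t4) ✗  (h1,t5) ✗  (h2,t1) ✓  (h2,t4) ✓  (h2,t5) ✗  (h3,t1) ✓  (h3,t2) ✓  (h3,t3) ✓  (h3,t4) ✗  (h3,t5) ✓  (h4,t1) ✓  (h4,t2) ✗  (h4,t3) ✗  (h4,t4) ✗  (h4,t5) ✗
Counterexamples (restrictor pairs failing the scope): 9.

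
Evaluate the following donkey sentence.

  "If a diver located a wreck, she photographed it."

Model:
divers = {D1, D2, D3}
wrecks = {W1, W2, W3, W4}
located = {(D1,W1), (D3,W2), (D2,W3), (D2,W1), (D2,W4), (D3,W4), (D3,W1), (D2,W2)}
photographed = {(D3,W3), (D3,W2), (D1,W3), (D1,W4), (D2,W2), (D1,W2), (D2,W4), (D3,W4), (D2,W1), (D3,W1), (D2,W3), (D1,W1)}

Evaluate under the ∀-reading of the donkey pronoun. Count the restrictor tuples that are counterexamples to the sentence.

"it" takes "a wreck" as antecedent — a donkey pronoun bound across the clause boundary.
Strong reading: for every (d,w) with located(d,w), photographed(d,w).
Restrictor pairs: (D1,W1) ✓  (D2,W1) ✓  (D2,W2) ✓  (D2,W3) ✓  (D2,W4) ✓  (D3,W1) ✓  (D3,W2) ✓  (D3,W4) ✓
Counterexamples (restrictor pairs failing the scope): 0.

0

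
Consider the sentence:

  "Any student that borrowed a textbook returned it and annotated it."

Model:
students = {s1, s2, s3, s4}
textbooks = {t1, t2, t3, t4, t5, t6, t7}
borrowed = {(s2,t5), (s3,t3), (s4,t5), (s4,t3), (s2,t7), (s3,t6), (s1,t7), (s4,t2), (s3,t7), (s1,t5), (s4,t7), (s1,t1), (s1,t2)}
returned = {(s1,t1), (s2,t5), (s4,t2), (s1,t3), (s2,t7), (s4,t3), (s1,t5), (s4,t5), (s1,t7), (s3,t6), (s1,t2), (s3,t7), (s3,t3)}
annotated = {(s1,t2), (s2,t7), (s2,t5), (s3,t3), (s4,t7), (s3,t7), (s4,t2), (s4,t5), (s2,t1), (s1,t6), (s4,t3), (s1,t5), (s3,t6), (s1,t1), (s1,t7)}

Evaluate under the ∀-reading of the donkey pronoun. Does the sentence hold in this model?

False

"it" takes "a textbook" as antecedent — a donkey pronoun bound across the clause boundary.
Strong reading: for every (s,t) with borrowed(s,t), returned(s,t) ∧ annotated(s,t).
Restrictor pairs: (s1,t1) ✓  (s1,t2) ✓  (s1,t5) ✓  (s1,t7) ✓  (s2,t5) ✓  (s2,t7) ✓  (s3,t3) ✓  (s3,t6) ✓  (s3,t7) ✓  (s4,t2) ✓  (s4,t3) ✓  (s4,t5) ✓  (s4,t7) ✗
Counterexample: (s4,t7) is in borrowed but fails the scope.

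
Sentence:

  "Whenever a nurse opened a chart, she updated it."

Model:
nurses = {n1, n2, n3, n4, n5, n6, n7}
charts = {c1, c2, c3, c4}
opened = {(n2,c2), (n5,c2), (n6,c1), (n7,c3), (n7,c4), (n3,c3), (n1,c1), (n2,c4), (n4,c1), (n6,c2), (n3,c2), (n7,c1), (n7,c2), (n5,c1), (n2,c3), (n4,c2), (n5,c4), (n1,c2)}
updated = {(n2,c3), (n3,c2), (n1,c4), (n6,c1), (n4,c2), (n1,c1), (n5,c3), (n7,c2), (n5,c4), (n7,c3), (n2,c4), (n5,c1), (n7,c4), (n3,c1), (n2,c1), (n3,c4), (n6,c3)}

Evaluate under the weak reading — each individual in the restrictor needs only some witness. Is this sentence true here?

"it" takes "a chart" as antecedent — a donkey pronoun bound across the clause boundary.
Weak reading: every nurse n with some opened-chart has at least one opened-chart c such that updated(n,c).
Per nurse: n1:✓  n2:✓  n3:✓  n4:✓  n5:✓  n6:✓  n7:✓
Every nurse in the restrictor has a witness.

True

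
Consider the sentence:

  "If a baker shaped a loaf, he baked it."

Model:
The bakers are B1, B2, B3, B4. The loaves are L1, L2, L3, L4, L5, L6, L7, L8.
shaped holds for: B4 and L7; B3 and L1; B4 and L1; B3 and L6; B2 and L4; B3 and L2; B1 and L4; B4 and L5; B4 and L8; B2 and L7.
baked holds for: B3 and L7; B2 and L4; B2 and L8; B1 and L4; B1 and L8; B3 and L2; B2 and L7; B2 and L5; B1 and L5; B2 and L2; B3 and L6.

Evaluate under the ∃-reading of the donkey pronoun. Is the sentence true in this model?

"it" takes "a loaf" as antecedent — a donkey pronoun bound across the clause boundary.
Weak reading: every baker b with some shaped-loaf has at least one shaped-loaf l such that baked(b,l).
Per baker: B1:✓  B2:✓  B3:✓  B4:✗
B4 has no witness among its shaped-loaves.

False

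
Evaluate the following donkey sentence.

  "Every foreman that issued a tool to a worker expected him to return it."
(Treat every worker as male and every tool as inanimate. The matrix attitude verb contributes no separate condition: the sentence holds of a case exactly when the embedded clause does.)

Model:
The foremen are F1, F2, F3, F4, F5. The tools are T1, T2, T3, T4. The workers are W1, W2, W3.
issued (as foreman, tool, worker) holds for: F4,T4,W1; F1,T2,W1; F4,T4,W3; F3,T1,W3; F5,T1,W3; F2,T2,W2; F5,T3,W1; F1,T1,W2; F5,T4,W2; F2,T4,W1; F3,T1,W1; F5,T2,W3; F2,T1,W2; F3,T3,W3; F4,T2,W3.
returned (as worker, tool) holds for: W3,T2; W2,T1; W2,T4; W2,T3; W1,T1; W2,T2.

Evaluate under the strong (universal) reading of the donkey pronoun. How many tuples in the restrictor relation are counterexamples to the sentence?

"him" takes "a worker" as antecedent and "it" takes "a tool"; both are donkey pronouns co-varying with the restrictor.
Strong reading: for every (f,t,w) with issued(f,t,w), returned(w,t).
Restrictor triples: (F1,T1,W2)→returned(W2,T1) ✓  (F1,T2,W1)→returned(W1,T2) ✗  (F2,T1,W2)→returned(W2,T1) ✓  (F2,T2,W2)→returned(W2,T2) ✓  (F2,T4,W1)→returned(W1,T4) ✗  (F3,T1,W1)→returned(W1,T1) ✓  (F3,T1,W3)→returned(W3,T1) ✗  (F3,T3,W3)→returned(W3,T3) ✗  (F4,T2,W3)→returned(W3,T2) ✓  (F4,T4,W1)→returned(W1,T4) ✗  (F4,T4,W3)→returned(W3,T4) ✗  (F5,T1,W3)→returned(W3,T1) ✗  (F5,T2,W3)→returned(W3,T2) ✓  (F5,T3,W1)→returned(W1,T3) ✗  (F5,T4,W2)→returned(W2,T4) ✓
Counterexamples (restrictor triples failing the scope): 8.

8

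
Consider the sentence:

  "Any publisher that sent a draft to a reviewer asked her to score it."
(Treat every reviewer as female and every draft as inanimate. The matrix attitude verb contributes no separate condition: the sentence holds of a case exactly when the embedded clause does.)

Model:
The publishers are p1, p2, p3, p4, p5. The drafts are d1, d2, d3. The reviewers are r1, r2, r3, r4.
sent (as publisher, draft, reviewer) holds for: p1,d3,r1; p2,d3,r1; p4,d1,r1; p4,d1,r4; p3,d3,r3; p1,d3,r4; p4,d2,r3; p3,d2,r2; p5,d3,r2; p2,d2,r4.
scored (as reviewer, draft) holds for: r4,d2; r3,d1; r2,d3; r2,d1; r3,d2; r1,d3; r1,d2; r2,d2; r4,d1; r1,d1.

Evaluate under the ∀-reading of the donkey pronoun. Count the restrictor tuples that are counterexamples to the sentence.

2

"her" takes "a reviewer" as antecedent and "it" takes "a draft"; both are donkey pronouns co-varying with the restrictor.
Strong reading: for every (p,d,r) with sent(p,d,r), scored(r,d).
Restrictor triples: (p1,d3,r1)→scored(r1,d3) ✓  (p1,d3,r4)→scored(r4,d3) ✗  (p2,d2,r4)→scored(r4,d2) ✓  (p2,d3,r1)→scored(r1,d3) ✓  (p3,d2,r2)→scored(r2,d2) ✓  (p3,d3,r3)→scored(r3,d3) ✗  (p4,d1,r1)→scored(r1,d1) ✓  (p4,d1,r4)→scored(r4,d1) ✓  (p4,d2,r3)→scored(r3,d2) ✓  (p5,d3,r2)→scored(r2,d3) ✓
Counterexamples (restrictor triples failing the scope): 2.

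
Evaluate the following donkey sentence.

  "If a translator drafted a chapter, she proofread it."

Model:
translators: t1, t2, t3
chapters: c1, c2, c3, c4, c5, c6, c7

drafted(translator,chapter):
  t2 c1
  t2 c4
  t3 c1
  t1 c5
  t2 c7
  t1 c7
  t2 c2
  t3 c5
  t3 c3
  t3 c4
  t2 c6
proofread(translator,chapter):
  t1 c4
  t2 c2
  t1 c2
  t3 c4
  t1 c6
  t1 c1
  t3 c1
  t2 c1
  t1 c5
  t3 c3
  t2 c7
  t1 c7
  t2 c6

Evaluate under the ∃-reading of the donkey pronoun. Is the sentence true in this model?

True

"it" takes "a chapter" as antecedent — a donkey pronoun bound across the clause boundary.
Weak reading: every translator t with some drafted-chapter has at least one drafted-chapter c such that proofread(t,c).
Per translator: t1:✓  t2:✓  t3:✓
Every translator in the restrictor has a witness.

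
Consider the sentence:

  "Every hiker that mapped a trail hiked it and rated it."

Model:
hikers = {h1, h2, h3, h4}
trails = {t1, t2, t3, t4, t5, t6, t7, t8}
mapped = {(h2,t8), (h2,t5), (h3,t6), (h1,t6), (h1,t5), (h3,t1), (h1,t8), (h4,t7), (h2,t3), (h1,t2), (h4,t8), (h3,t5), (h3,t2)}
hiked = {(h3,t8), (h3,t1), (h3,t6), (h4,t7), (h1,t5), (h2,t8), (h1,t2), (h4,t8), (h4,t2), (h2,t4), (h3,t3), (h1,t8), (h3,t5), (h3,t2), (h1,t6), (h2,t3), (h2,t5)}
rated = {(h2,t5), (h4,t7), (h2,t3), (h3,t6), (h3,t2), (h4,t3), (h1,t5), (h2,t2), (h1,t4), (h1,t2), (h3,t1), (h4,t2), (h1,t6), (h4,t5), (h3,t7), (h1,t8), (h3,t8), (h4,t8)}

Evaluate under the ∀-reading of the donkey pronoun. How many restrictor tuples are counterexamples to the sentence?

2

"it" takes "a trail" as antecedent — a donkey pronoun bound across the clause boundary.
Strong reading: for every (h,t) with mapped(h,t), hiked(h,t) ∧ rated(h,t).
Restrictor pairs: (h1,t2) ✓  (h1,t5) ✓  (h1,t6) ✓  (h1,t8) ✓  (h2,t3) ✓  (h2,t5) ✓  (h2,t8) ✗  (h3,t1) ✓  (h3,t2) ✓  (h3,t5) ✗  (h3,t6) ✓  (h4,t7) ✓  (h4,t8) ✓
Counterexamples (restrictor pairs failing the scope): 2.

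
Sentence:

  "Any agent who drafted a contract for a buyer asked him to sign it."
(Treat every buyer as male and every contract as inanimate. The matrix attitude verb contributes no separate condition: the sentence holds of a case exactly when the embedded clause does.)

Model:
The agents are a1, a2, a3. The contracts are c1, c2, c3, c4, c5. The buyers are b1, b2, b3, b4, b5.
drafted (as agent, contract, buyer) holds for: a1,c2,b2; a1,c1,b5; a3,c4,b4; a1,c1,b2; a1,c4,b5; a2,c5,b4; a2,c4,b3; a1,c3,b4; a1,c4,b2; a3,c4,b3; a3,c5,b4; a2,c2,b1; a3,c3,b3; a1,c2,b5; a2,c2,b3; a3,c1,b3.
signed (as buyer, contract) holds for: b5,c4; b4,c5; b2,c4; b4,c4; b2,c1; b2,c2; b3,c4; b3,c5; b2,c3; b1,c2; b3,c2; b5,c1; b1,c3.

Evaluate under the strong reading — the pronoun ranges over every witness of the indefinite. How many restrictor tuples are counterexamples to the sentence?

"him" takes "a buyer" as antecedent and "it" takes "a contract"; both are donkey pronouns co-varying with the restrictor.
Strong reading: for every (a,c,b) with drafted(a,c,b), signed(b,c).
Restrictor triples: (a1,c1,b2)→signed(b2,c1) ✓  (a1,c1,b5)→signed(b5,c1) ✓  (a1,c2,b2)→signed(b2,c2) ✓  (a1,c2,b5)→signed(b5,c2) ✗  (a1,c3,b4)→signed(b4,c3) ✗  (a1,c4,b2)→signed(b2,c4) ✓  (a1,c4,b5)→signed(b5,c4) ✓  (a2,c2,b1)→signed(b1,c2) ✓  (a2,c2,b3)→signed(b3,c2) ✓  (a2,c4,b3)→signed(b3,c4) ✓  (a2,c5,b4)→signed(b4,c5) ✓  (a3,c1,b3)→signed(b3,c1) ✗  (a3,c3,b3)→signed(b3,c3) ✗  (a3,c4,b3)→signed(b3,c4) ✓  (a3,c4,b4)→signed(b4,c4) ✓  (a3,c5,b4)→signed(b4,c5) ✓
Counterexamples (restrictor triples failing the scope): 4.

4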